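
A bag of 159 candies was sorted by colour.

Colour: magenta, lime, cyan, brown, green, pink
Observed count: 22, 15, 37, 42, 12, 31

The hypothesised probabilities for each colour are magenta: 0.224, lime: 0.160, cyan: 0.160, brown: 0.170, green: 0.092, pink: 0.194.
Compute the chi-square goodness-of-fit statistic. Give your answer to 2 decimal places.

23.51

Expected counts E_i = n·p_i: 159×0.224 = 35.616, 159×0.160 = 25.44, 159×0.160 = 25.44, 159×0.170 = 27.03, 159×0.092 = 14.628, 159×0.194 = 30.846.
magenta: (22 − 35.616)²/35.616 = 185.395456/35.616 = 5.205
lime: (15 − 25.44)²/25.44 = 108.9936/25.44 = 4.284
cyan: (37 − 25.44)²/25.44 = 133.6336/25.44 = 5.253
brown: (42 − 27.03)²/27.03 = 224.1009/27.03 = 8.291
green: (12 − 14.628)²/14.628 = 6.906384/14.628 = 0.472
pink: (31 − 30.846)²/30.846 = 0.023716/30.846 = 0.001
Sum = 23.51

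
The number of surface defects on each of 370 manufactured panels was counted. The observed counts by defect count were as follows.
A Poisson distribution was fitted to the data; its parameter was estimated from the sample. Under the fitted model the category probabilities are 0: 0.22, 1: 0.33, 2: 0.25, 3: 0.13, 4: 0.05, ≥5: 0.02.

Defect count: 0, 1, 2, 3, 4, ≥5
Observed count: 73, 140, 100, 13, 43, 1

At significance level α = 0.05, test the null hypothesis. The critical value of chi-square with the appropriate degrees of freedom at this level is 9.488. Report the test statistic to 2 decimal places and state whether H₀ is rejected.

67.69; reject

Expected counts E_i = n·p_i: 370×0.22 = 81.4, 370×0.33 = 122.1, 370×0.25 = 92.5, 370×0.13 = 48.1, 370×0.05 = 18.5, 370×0.02 = 7.4.
0: (73 − 81.4)²/81.4 = 70.56/81.4 = 0.867
1: (140 − 122.1)²/122.1 = 320.41/122.1 = 2.624
2: (100 − 92.5)²/92.5 = 56.25/92.5 = 0.608
3: (13 − 48.1)²/48.1 = 1232.01/48.1 = 25.614
4: (43 − 18.5)²/18.5 = 600.25/18.5 = 32.446
≥5: (1 − 7.4)²/7.4 = 40.96/7.4 = 5.535
Sum = 67.69
df = 4. Since 67.69 > 9.488, we reject H₀.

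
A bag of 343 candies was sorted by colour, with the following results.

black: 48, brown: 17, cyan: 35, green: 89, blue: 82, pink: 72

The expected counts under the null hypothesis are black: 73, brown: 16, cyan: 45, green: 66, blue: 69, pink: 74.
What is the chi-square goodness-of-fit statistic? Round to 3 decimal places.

21.365

χ² = (48−73)²/73 + (17−16)²/16 + (35−45)²/45 + (89−66)²/66 + (82−69)²/69 + (72−74)²/74
   = 8.5616 + 0.0625 + 2.2222 + 8.0152 + 2.4493 + 0.0541
Sum = 21.365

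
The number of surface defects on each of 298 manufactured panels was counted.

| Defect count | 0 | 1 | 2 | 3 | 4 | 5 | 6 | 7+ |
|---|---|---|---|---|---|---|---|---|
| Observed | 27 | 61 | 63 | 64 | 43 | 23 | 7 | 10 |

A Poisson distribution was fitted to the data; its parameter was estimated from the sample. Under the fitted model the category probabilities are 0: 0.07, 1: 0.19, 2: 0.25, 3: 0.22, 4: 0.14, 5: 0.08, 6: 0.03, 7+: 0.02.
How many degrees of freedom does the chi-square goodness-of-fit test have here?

6

There are k = 8 categories and 1 parameter estimated from the data, so df = 8 − 1 − 1 = 6.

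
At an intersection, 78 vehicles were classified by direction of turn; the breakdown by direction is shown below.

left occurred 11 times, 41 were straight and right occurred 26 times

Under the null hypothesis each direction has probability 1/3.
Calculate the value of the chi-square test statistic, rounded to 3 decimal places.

17.308

Under H₀ each category has probability 1/3, so each expected count is 78/3 = 26.
cat           O        E   (O−E)²/E
left         11       26     8.6538
straight     41       26     8.6538
right        26       26     0.0000
Sum = 17.308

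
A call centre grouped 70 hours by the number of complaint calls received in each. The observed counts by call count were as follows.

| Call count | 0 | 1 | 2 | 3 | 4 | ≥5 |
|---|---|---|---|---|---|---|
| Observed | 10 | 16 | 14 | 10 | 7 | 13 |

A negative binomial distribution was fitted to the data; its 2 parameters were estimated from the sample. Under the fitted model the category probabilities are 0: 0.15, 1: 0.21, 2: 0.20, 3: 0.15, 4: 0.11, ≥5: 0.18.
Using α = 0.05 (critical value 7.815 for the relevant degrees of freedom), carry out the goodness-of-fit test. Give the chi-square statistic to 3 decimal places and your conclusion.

0.239; do not reject

Expected counts E_i = n·p_i: 70×0.15 = 10.5, 70×0.21 = 14.7, 70×0.20 = 14, 70×0.15 = 10.5, 70×0.11 = 7.7, 70×0.18 = 12.6.
0: (10 − 10.5)²/10.5 = 0.25/10.5 = 0.0238
1: (16 − 14.7)²/14.7 = 1.69/14.7 = 0.1150
2: (14 − 14)²/14 = 0/14 = 0.0000
3: (10 − 10.5)²/10.5 = 0.25/10.5 = 0.0238
4: (7 − 7.7)²/7.7 = 0.49/7.7 = 0.0636
≥5: (13 − 12.6)²/12.6 = 0.16/12.6 = 0.0127
Sum = 0.239
df = 3. Since 0.239 < 7.815, we do not reject H₀.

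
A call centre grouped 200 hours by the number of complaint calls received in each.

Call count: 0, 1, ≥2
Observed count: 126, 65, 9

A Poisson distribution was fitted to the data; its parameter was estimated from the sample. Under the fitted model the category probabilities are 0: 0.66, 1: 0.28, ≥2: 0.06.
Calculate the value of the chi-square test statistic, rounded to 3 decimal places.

2.469

Expected counts E_i = n·p_i: 200×0.66 = 132, 200×0.28 = 56, 200×0.06 = 12.
cat         O        E   (O−E)²/E
0         126      132     0.2727
1          65       56     1.4464
≥2          9       12     0.7500
Sum = 2.469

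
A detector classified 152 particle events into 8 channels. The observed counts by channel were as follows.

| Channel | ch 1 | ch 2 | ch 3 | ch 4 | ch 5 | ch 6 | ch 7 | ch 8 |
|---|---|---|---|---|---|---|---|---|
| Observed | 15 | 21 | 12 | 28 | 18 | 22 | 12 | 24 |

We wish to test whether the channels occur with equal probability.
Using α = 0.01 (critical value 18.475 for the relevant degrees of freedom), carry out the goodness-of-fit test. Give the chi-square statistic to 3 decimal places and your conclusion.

Expected count for each of the 8 categories: 152/8 = 19.
χ² = (15−19)²/19 + (21−19)²/19 + (12−19)²/19 + (28−19)²/19 + (18−19)²/19 + (22−19)²/19 + (12−19)²/19 + (24−19)²/19
   = 0.8421 + 0.2105 + 2.5789 + 4.2632 + 0.0526 + 0.4737 + 2.5789 + 1.3158
Sum = 12.316
df = 7. Since 12.316 < 18.475, we do not reject H₀.

12.316; do not reject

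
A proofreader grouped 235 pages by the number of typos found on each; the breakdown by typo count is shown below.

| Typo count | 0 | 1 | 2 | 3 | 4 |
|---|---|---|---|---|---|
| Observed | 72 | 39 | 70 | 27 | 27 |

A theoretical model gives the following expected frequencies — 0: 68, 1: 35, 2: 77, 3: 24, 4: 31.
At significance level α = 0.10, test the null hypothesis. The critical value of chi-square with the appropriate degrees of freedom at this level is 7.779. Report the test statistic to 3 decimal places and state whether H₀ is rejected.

0: (72 − 68)²/68 = 16/68 = 0.2353
1: (39 − 35)²/35 = 16/35 = 0.4571
2: (70 − 77)²/77 = 49/77 = 0.6364
3: (27 − 24)²/24 = 9/24 = 0.3750
4: (27 − 31)²/31 = 16/31 = 0.5161
Sum = 2.220
df = 4. Since 2.220 < 7.779, we do not reject H₀.

2.220; do not reject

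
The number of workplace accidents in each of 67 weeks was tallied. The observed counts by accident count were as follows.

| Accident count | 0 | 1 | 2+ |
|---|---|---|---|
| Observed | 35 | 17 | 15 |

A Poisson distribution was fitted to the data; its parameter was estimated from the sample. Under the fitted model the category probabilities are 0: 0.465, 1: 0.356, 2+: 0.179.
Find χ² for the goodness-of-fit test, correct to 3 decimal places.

3.197

Expected counts E_i = n·p_i: 67×0.465 = 31.155, 67×0.356 = 23.852, 67×0.179 = 11.993.
0: (35 − 31.155)²/31.155 = 14.784025/31.155 = 0.4745
1: (17 − 23.852)²/23.852 = 46.949904/23.852 = 1.9684
2+: (15 − 11.993)²/11.993 = 9.042049/11.993 = 0.7539
Sum = 3.197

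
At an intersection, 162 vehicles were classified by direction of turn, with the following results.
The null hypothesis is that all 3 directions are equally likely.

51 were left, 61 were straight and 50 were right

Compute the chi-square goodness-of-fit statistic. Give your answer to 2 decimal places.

1.37

Expected count for each of the 3 categories: 162/3 = 54.
left: (51 − 54)²/54 = 9/54 = 0.167
straight: (61 − 54)²/54 = 49/54 = 0.907
right: (50 − 54)²/54 = 16/54 = 0.296
Sum = 1.37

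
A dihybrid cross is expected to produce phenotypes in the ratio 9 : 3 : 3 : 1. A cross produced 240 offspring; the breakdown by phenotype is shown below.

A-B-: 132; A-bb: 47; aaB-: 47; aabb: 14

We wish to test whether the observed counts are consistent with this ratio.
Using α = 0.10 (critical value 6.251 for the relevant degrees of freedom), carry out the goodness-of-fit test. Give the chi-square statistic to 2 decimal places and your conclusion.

Ratio total = 16. Expected counts: 240×9/16 = 135, 240×3/16 = 45, 240×3/16 = 45, 240×1/16 = 15.
χ² = (132−135)²/135 + (47−45)²/45 + (47−45)²/45 + (14−15)²/15
   = 0.067 + 0.089 + 0.089 + 0.067
Sum = 0.31
df = 3. Since 0.31 < 6.251, we do not reject H₀.

0.31; do not reject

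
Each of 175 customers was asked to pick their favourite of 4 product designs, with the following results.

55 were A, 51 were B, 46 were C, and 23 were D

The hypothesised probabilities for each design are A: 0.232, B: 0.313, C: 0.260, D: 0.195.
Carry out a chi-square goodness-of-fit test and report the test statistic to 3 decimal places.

Expected counts E_i = n·p_i: 175×0.232 = 40.6, 175×0.313 = 54.775, 175×0.260 = 45.5, 175×0.195 = 34.125.
cat         O        E   (O−E)²/E
A          55     40.6     5.1074
B          51   54.775     0.2602
C          46     45.5     0.0055
D          23   34.125     3.6268
Sum = 9.000

9.000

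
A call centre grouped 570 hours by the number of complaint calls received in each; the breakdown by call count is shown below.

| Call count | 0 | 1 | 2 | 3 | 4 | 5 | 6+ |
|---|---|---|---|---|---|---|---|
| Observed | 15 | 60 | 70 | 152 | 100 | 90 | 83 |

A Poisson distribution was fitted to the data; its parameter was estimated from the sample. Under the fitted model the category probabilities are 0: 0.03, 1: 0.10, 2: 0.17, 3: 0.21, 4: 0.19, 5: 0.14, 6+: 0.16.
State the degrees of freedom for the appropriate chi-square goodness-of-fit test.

There are k = 7 categories and 1 parameter estimated from the data, so df = 7 − 1 − 1 = 5.

5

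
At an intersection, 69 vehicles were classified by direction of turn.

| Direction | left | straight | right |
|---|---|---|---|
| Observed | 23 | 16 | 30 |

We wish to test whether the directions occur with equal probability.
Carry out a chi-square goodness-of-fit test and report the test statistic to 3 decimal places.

4.261

Expected count for each of the 3 categories: 69/3 = 23.
χ² = (23−23)²/23 + (16−23)²/23 + (30−23)²/23
   = 0.0000 + 2.1304 + 2.1304
Sum = 4.261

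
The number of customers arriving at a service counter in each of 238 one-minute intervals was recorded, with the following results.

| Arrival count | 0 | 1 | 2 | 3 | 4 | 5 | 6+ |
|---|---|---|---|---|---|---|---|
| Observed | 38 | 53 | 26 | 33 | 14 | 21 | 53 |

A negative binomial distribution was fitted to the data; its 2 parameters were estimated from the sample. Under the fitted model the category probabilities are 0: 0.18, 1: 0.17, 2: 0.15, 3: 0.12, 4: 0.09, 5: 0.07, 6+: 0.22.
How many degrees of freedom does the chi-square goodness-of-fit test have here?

There are k = 7 categories and 2 parameters estimated from the data, so df = 7 − 1 − 2 = 4.

4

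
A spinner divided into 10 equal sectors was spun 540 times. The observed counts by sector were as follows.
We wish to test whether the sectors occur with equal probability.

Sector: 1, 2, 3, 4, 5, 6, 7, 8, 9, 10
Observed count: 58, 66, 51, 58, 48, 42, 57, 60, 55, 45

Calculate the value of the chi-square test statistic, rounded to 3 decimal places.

Under H₀ each category has probability 1/10, so each expected count is 540/10 = 54.
1: (58 − 54)²/54 = 16/54 = 0.2963
2: (66 − 54)²/54 = 144/54 = 2.6667
3: (51 − 54)²/54 = 9/54 = 0.1667
4: (58 − 54)²/54 = 16/54 = 0.2963
5: (48 − 54)²/54 = 36/54 = 0.6667
6: (42 − 54)²/54 = 144/54 = 2.6667
7: (57 − 54)²/54 = 9/54 = 0.1667
8: (60 − 54)²/54 = 36/54 = 0.6667
9: (55 − 54)²/54 = 1/54 = 0.0185
10: (45 − 54)²/54 = 81/54 = 1.5000
Sum = 9.111

9.111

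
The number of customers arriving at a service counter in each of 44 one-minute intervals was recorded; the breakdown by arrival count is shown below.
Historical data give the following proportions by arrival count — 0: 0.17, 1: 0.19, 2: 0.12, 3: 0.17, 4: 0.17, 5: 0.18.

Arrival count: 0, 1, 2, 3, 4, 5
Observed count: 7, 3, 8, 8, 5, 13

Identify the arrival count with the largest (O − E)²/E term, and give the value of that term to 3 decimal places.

1, 3.437

Expected counts E_i = n·p_i: 44×0.17 = 7.48, 44×0.19 = 8.36, 44×0.12 = 5.28, 44×0.17 = 7.48, 44×0.17 = 7.48, 44×0.18 = 7.92.
0: (7 − 7.48)²/7.48 = 0.2304/7.48 = 0.0308
1: (3 − 8.36)²/8.36 = 28.7296/8.36 = 3.4366
2: (8 − 5.28)²/5.28 = 7.3984/5.28 = 1.4012
3: (8 − 7.48)²/7.48 = 0.2704/7.48 = 0.0361
4: (5 − 7.48)²/7.48 = 6.1504/7.48 = 0.8222
5: (13 − 7.92)²/7.92 = 25.8064/7.92 = 3.2584
The largest term is for 1: 3.437.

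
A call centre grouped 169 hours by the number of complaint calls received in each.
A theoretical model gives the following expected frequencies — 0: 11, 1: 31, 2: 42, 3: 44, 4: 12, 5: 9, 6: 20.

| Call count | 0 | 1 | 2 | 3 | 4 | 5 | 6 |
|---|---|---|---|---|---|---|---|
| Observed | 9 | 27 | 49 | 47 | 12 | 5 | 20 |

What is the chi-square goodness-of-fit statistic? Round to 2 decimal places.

4.03

cat         O        E   (O−E)²/E
0           9       11      0.364
1          27       31      0.516
2          49       42      1.167
3          47       44      0.205
4          12       12      0.000
5           5        9      1.778
6          20       20      0.000
Sum = 4.03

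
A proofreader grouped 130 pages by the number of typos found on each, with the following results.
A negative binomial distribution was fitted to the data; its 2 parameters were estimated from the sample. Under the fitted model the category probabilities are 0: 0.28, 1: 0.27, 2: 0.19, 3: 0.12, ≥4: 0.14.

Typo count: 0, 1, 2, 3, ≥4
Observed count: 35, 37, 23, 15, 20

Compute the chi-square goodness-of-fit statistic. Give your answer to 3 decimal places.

0.475

Expected counts E_i = n·p_i: 130×0.28 = 36.4, 130×0.27 = 35.1, 130×0.19 = 24.7, 130×0.12 = 15.6, 130×0.14 = 18.2.
0: (35 − 36.4)²/36.4 = 1.96/36.4 = 0.0538
1: (37 − 35.1)²/35.1 = 3.61/35.1 = 0.1028
2: (23 − 24.7)²/24.7 = 2.89/24.7 = 0.1170
3: (15 − 15.6)²/15.6 = 0.36/15.6 = 0.0231
≥4: (20 − 18.2)²/18.2 = 3.24/18.2 = 0.1780
Sum = 0.475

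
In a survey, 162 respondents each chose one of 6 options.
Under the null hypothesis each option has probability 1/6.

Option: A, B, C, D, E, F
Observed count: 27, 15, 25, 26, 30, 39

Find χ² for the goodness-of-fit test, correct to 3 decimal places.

Under H₀ each category has probability 1/6, so each expected count is 162/6 = 27.
cat         O        E   (O−E)²/E
A          27       27     0.0000
B          15       27     5.3333
C          25       27     0.1481
D          26       27     0.0370
E          30       27     0.3333
F          39       27     5.3333
Sum = 11.185

11.185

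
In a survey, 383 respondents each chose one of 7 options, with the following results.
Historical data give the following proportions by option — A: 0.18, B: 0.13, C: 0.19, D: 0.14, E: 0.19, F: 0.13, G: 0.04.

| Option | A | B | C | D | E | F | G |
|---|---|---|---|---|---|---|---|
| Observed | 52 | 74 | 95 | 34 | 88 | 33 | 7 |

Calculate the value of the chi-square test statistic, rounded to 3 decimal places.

43.272

Expected counts E_i = n·p_i: 383×0.18 = 68.94, 383×0.13 = 49.79, 383×0.19 = 72.77, 383×0.14 = 53.62, 383×0.19 = 72.77, 383×0.13 = 49.79, 383×0.04 = 15.32.
cat         O        E   (O−E)²/E
A          52    68.94     4.1625
B          74    49.79    11.7719
C          95    72.77     6.7909
D          34    53.62     7.1791
E          88    72.77     3.1875
F          33    49.79     5.6619
G           7    15.32     4.5184
Sum = 43.272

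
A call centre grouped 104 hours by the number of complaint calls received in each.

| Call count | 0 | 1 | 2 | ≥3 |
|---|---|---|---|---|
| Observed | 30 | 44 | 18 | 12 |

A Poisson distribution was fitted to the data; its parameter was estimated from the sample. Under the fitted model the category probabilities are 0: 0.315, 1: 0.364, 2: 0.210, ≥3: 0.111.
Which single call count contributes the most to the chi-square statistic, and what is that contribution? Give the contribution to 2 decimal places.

Expected counts E_i = n·p_i: 104×0.315 = 32.76, 104×0.364 = 37.856, 104×0.210 = 21.84, 104×0.111 = 11.544.
χ² = (30−32.76)²/32.76 + (44−37.856)²/37.856 + (18−21.84)²/21.84 + (12−11.544)²/11.544
   = 0.233 + 0.997 + 0.675 + 0.018
The largest term is for 1: 1.00.

1, 1.00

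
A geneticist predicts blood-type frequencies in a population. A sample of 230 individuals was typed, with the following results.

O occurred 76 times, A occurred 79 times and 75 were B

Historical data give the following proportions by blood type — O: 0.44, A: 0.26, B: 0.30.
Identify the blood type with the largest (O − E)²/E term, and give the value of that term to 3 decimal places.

Expected counts E_i = n·p_i: 230×0.44 = 101.2, 230×0.26 = 59.8, 230×0.30 = 69.
cat         O        E   (O−E)²/E
O          76    101.2     6.2751
A          79     59.8     6.1645
B          75       69     0.5217
The largest term is for O: 6.275.

O, 6.275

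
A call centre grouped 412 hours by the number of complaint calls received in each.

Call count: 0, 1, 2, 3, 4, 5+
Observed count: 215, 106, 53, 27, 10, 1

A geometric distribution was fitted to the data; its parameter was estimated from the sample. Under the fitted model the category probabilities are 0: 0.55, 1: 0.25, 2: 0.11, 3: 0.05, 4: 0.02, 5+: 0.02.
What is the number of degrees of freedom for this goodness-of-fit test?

4

There are k = 6 categories and 1 parameter estimated from the data, so df = 6 − 1 − 1 = 4.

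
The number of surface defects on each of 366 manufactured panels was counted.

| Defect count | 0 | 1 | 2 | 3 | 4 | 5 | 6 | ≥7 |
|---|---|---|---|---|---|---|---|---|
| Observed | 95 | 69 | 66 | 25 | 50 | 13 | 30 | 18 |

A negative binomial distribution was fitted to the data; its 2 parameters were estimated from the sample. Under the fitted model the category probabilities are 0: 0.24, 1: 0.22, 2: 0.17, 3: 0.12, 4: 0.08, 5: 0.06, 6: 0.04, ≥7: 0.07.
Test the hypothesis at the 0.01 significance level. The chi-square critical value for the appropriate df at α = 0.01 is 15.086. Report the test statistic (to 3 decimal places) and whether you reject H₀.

Expected counts E_i = n·p_i: 366×0.24 = 87.84, 366×0.22 = 80.52, 366×0.17 = 62.22, 366×0.12 = 43.92, 366×0.08 = 29.28, 366×0.06 = 21.96, 366×0.04 = 14.64, 366×0.07 = 25.62.
cat         O        E   (O−E)²/E
0          95    87.84     0.5836
1          69    80.52     1.6482
2          66    62.22     0.2296
3          25    43.92     8.1504
4          50    29.28    14.6625
5          13    21.96     3.6558
6          30    14.64    16.1154
≥7         18    25.62     2.2664
Sum = 47.312
df = 5. Since 47.312 > 15.086, we reject H₀.

47.312; reject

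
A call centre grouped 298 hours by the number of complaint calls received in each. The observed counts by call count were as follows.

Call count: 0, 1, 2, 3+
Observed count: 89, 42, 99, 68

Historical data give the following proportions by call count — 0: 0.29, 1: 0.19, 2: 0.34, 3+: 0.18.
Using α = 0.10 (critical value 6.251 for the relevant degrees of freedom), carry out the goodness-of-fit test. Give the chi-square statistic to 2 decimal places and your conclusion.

Expected counts E_i = n·p_i: 298×0.29 = 86.42, 298×0.19 = 56.62, 298×0.34 = 101.32, 298×0.18 = 53.64.
cat         O        E   (O−E)²/E
0          89    86.42      0.077
1          42    56.62      3.775
2          99   101.32      0.053
3+         68    53.64      3.844
Sum = 7.75
df = 3. Since 7.75 > 6.251, we reject H₀.

7.75; reject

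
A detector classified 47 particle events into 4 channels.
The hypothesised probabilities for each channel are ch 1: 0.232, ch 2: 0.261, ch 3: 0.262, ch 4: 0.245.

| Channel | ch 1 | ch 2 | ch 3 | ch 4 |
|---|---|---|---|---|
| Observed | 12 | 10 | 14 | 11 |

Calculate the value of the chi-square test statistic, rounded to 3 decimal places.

0.783

Expected counts E_i = n·p_i: 47×0.232 = 10.904, 47×0.261 = 12.267, 47×0.262 = 12.314, 47×0.245 = 11.515.
ch 1: (12 − 10.904)²/10.904 = 1.201216/10.904 = 0.1102
ch 2: (10 − 12.267)²/12.267 = 5.139289/12.267 = 0.4190
ch 3: (14 − 12.314)²/12.314 = 2.842596/12.314 = 0.2308
ch 4: (11 − 11.515)²/11.515 = 0.265225/11.515 = 0.0230
Sum = 0.783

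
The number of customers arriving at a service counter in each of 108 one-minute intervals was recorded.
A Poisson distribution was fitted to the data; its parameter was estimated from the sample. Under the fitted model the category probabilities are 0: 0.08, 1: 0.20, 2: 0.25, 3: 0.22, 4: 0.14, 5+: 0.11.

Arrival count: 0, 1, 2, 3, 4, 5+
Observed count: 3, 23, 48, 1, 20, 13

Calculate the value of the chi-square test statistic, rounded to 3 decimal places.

Expected counts E_i = n·p_i: 108×0.08 = 8.64, 108×0.20 = 21.6, 108×0.25 = 27, 108×0.22 = 23.76, 108×0.14 = 15.12, 108×0.11 = 11.88.
χ² = (3−8.64)²/8.64 + (23−21.6)²/21.6 + (48−27)²/27 + (1−23.76)²/23.76 + (20−15.12)²/15.12 + (13−11.88)²/11.88
   = 3.6817 + 0.0907 + 16.3333 + 21.8021 + 1.5750 + 0.1056
Sum = 43.588

43.588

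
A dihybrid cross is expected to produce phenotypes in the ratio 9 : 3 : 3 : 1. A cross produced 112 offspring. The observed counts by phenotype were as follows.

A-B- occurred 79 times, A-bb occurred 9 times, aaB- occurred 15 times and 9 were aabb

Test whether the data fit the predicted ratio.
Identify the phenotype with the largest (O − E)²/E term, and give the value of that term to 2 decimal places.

A-bb, 6.86

Ratio total = 16. Expected counts: 112×9/16 = 63, 112×3/16 = 21, 112×3/16 = 21, 112×1/16 = 7.
cat         O        E   (O−E)²/E
A-B-       79       63      4.063
A-bb        9       21      6.857
aaB-       15       21      1.714
aabb        9        7      0.571
The largest term is for A-bb: 6.86.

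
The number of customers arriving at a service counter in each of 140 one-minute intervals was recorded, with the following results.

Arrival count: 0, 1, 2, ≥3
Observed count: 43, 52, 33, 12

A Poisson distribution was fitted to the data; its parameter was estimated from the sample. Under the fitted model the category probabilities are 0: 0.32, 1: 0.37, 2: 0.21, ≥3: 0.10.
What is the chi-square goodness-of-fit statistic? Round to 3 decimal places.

0.800

Expected counts E_i = n·p_i: 140×0.32 = 44.8, 140×0.37 = 51.8, 140×0.21 = 29.4, 140×0.10 = 14.
χ² = (43−44.8)²/44.8 + (52−51.8)²/51.8 + (33−29.4)²/29.4 + (12−14)²/14
   = 0.0723 + 0.0008 + 0.4408 + 0.2857
Sum = 0.800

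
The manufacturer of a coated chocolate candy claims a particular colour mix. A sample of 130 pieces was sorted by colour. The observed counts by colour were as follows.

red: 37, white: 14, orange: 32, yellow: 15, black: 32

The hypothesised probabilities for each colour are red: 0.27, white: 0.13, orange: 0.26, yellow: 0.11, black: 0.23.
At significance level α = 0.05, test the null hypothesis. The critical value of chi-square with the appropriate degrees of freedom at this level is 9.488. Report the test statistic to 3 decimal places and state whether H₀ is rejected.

0.878; do not reject

Expected counts E_i = n·p_i: 130×0.27 = 35.1, 130×0.13 = 16.9, 130×0.26 = 33.8, 130×0.11 = 14.3, 130×0.23 = 29.9.
cat         O        E   (O−E)²/E
red        37     35.1     0.1028
white      14     16.9     0.4976
orange     32     33.8     0.0959
yellow     15     14.3     0.0343
black      32     29.9     0.1475
Sum = 0.878
df = 4. Since 0.878 < 9.488, we do not reject H₀.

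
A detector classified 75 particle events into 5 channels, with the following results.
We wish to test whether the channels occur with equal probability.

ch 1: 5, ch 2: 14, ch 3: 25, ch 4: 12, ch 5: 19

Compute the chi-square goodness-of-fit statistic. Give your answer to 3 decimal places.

15.067

Expected count for each of the 5 categories: 75/5 = 15.
ch 1: (5 − 15)²/15 = 100/15 = 6.6667
ch 2: (14 − 15)²/15 = 1/15 = 0.0667
ch 3: (25 − 15)²/15 = 100/15 = 6.6667
ch 4: (12 − 15)²/15 = 9/15 = 0.6000
ch 5: (19 − 15)²/15 = 16/15 = 1.0667
Sum = 15.067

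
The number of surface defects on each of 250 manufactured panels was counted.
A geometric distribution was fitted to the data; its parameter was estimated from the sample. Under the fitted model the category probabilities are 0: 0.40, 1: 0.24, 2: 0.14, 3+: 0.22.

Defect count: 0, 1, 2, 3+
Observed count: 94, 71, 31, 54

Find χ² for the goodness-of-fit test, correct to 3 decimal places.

Expected counts E_i = n·p_i: 250×0.40 = 100, 250×0.24 = 60, 250×0.14 = 35, 250×0.22 = 55.
0: (94 − 100)²/100 = 36/100 = 0.3600
1: (71 − 60)²/60 = 121/60 = 2.0167
2: (31 − 35)²/35 = 16/35 = 0.4571
3+: (54 − 55)²/55 = 1/55 = 0.0182
Sum = 2.852

2.852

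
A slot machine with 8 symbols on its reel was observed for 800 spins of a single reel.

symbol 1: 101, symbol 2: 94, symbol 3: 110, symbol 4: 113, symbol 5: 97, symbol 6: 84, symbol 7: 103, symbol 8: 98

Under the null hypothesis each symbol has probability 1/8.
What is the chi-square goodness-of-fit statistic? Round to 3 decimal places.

5.840

Expected count for each of the 8 categories: 800/8 = 100.
cat           O        E   (O−E)²/E
symbol 1    101      100     0.0100
symbol 2     94      100     0.3600
symbol 3    110      100     1.0000
symbol 4    113      100     1.6900
symbol 5     97      100     0.0900
symbol 6     84      100     2.5600
symbol 7    103      100     0.0900
symbol 8     98      100     0.0400
Sum = 5.840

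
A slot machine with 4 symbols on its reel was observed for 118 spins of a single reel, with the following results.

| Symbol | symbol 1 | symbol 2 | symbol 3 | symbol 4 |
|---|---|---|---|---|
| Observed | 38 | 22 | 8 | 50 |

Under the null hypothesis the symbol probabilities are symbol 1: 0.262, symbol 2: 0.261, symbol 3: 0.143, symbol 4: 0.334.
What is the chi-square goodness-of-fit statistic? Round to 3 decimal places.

Expected counts E_i = n·p_i: 118×0.262 = 30.916, 118×0.261 = 30.798, 118×0.143 = 16.874, 118×0.334 = 39.412.
cat           O        E   (O−E)²/E
symbol 1     38   30.916     1.6232
symbol 2     22   30.798     2.5133
symbol 3      8   16.874     4.6668
symbol 4     50   39.412     2.8445
Sum = 11.648

11.648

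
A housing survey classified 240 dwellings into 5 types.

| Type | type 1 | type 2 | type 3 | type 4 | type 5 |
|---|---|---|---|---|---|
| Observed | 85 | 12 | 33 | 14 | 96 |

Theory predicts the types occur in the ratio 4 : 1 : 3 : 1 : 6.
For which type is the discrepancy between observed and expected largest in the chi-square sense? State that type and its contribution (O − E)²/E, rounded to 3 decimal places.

type 1, 6.891

Ratio total = 15. Expected counts: 240×4/15 = 64, 240×1/15 = 16, 240×3/15 = 48, 240×1/15 = 16, 240×6/15 = 96.
χ² = (85−64)²/64 + (12−16)²/16 + (33−48)²/48 + (14−16)²/16 + (96−96)²/96
   = 6.8906 + 1.0000 + 4.6875 + 0.2500 + 0.0000
The largest term is for type 1: 6.891.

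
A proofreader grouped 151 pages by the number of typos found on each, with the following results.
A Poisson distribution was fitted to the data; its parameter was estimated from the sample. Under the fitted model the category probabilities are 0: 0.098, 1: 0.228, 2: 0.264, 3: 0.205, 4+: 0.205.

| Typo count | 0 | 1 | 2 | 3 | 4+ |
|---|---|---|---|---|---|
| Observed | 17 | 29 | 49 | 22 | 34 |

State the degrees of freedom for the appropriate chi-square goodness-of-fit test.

There are k = 5 categories and 1 parameter estimated from the data, so df = 5 − 1 − 1 = 3.

3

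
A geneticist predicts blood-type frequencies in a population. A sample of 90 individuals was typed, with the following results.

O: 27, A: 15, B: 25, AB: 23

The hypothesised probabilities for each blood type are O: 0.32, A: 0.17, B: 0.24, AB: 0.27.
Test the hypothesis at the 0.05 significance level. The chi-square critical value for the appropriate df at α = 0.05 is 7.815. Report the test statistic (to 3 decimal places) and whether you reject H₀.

Expected counts E_i = n·p_i: 90×0.32 = 28.8, 90×0.17 = 15.3, 90×0.24 = 21.6, 90×0.27 = 24.3.
χ² = (27−28.8)²/28.8 + (15−15.3)²/15.3 + (25−21.6)²/21.6 + (23−24.3)²/24.3
   = 0.1125 + 0.0059 + 0.5352 + 0.0695
Sum = 0.723
df = 3. Since 0.723 < 7.815, we do not reject H₀.

0.723; do not reject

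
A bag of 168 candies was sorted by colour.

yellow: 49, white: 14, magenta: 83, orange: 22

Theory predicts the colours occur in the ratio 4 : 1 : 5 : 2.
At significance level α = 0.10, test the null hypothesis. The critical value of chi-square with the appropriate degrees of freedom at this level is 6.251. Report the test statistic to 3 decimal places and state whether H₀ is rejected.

4.575; do not reject

Ratio total = 12. Expected counts: 168×4/12 = 56, 168×1/12 = 14, 168×5/12 = 70, 168×2/12 = 28.
cat          O        E   (O−E)²/E
yellow      49       56     0.8750
white       14       14     0.0000
magenta     83       70     2.4143
orange      22       28     1.2857
Sum = 4.575
df = 3. Since 4.575 < 6.251, we do not reject H₀.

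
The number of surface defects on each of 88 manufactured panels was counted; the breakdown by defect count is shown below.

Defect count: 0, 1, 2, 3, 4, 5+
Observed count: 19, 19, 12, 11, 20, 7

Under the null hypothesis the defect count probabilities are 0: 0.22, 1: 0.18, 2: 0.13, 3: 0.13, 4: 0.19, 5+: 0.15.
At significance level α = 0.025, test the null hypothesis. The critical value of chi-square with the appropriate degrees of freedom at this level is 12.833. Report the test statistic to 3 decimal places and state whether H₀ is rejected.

4.237; do not reject

Expected counts E_i = n·p_i: 88×0.22 = 19.36, 88×0.18 = 15.84, 88×0.13 = 11.44, 88×0.13 = 11.44, 88×0.19 = 16.72, 88×0.15 = 13.2.
χ² = (19−19.36)²/19.36 + (19−15.84)²/15.84 + (12−11.44)²/11.44 + (11−11.44)²/11.44 + (20−16.72)²/16.72 + (7−13.2)²/13.2
   = 0.0067 + 0.6304 + 0.0274 + 0.0169 + 0.6434 + 2.9121
Sum = 4.237
df = 5. Since 4.237 < 12.833, we do not reject H₀.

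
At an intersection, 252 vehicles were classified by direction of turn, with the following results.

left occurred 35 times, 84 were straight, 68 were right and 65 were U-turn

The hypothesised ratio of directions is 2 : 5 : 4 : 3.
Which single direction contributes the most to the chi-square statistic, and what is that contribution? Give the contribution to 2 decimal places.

U-turn, 2.24

Ratio total = 14. Expected counts: 252×2/14 = 36, 252×5/14 = 90, 252×4/14 = 72, 252×3/14 = 54.
left: (35 − 36)²/36 = 1/36 = 0.028
straight: (84 − 90)²/90 = 36/90 = 0.400
right: (68 − 72)²/72 = 16/72 = 0.222
U-turn: (65 − 54)²/54 = 121/54 = 2.241
The largest term is for U-turn: 2.24.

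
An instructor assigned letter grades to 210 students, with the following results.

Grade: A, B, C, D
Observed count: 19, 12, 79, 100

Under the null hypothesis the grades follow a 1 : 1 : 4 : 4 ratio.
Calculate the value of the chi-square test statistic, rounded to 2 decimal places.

Ratio total = 10. Expected counts: 210×1/10 = 21, 210×1/10 = 21, 210×4/10 = 84, 210×4/10 = 84.
A: (19 − 21)²/21 = 4/21 = 0.190
B: (12 − 21)²/21 = 81/21 = 3.857
C: (79 − 84)²/84 = 25/84 = 0.298
D: (100 − 84)²/84 = 256/84 = 3.048
Sum = 7.39

7.39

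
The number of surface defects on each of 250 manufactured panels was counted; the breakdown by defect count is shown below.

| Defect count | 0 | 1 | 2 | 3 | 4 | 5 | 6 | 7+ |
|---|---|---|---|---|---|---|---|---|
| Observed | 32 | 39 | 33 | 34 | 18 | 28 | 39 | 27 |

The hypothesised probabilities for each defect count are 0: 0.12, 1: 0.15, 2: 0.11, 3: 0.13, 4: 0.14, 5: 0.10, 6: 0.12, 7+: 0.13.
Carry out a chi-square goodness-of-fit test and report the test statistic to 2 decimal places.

13.61

Expected counts E_i = n·p_i: 250×0.12 = 30, 250×0.15 = 37.5, 250×0.11 = 27.5, 250×0.13 = 32.5, 250×0.14 = 35, 250×0.10 = 25, 250×0.12 = 30, 250×0.13 = 32.5.
0: (32 − 30)²/30 = 4/30 = 0.133
1: (39 − 37.5)²/37.5 = 2.25/37.5 = 0.060
2: (33 − 27.5)²/27.5 = 30.25/27.5 = 1.100
3: (34 − 32.5)²/32.5 = 2.25/32.5 = 0.069
4: (18 − 35)²/35 = 289/35 = 8.257
5: (28 − 25)²/25 = 9/25 = 0.360
6: (39 − 30)²/30 = 81/30 = 2.700
7+: (27 − 32.5)²/32.5 = 30.25/32.5 = 0.931
Sum = 13.61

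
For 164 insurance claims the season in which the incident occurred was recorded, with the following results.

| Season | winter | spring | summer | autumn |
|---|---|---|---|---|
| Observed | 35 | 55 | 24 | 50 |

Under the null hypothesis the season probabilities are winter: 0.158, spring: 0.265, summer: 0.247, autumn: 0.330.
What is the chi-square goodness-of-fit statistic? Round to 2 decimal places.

Expected counts E_i = n·p_i: 164×0.158 = 25.912, 164×0.265 = 43.46, 164×0.247 = 40.508, 164×0.330 = 54.12.
cat         O        E   (O−E)²/E
winter     35   25.912      3.187
spring     55    43.46      3.064
summer     24   40.508      6.727
autumn     50    54.12      0.314
Sum = 13.29

13.29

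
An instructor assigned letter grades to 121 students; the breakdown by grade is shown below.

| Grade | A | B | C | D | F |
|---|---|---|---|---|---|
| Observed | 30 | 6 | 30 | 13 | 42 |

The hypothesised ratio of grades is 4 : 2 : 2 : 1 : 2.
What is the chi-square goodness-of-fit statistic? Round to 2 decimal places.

37.55

Ratio total = 11. Expected counts: 121×4/11 = 44, 121×2/11 = 22, 121×2/11 = 22, 121×1/11 = 11, 121×2/11 = 22.
A: (30 − 44)²/44 = 196/44 = 4.455
B: (6 − 22)²/22 = 256/22 = 11.636
C: (30 − 22)²/22 = 64/22 = 2.909
D: (13 − 11)²/11 = 4/11 = 0.364
F: (42 − 22)²/22 = 400/22 = 18.182
Sum = 37.55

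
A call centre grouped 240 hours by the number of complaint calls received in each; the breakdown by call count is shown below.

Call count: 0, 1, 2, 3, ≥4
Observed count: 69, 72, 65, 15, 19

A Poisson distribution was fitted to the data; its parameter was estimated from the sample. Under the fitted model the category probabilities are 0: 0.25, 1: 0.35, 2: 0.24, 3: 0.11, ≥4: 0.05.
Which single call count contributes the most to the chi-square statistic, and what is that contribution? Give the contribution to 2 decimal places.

3, 4.92

Expected counts E_i = n·p_i: 240×0.25 = 60, 240×0.35 = 84, 240×0.24 = 57.6, 240×0.11 = 26.4, 240×0.05 = 12.
cat         O        E   (O−E)²/E
0          69       60      1.350
1          72       84      1.714
2          65     57.6      0.951
3          15     26.4      4.923
≥4         19       12      4.083
The largest term is for 3: 4.92.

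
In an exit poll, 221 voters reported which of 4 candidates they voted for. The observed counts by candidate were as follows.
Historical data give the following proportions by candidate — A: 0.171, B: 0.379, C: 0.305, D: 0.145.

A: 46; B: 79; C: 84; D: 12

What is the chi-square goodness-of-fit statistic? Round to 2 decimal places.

Expected counts E_i = n·p_i: 221×0.171 = 37.791, 221×0.379 = 83.759, 221×0.305 = 67.405, 221×0.145 = 32.045.
χ² = (46−37.791)²/37.791 + (79−83.759)²/83.759 + (84−67.405)²/67.405 + (12−32.045)²/32.045
   = 1.783 + 0.270 + 4.086 + 12.539
Sum = 18.68

18.68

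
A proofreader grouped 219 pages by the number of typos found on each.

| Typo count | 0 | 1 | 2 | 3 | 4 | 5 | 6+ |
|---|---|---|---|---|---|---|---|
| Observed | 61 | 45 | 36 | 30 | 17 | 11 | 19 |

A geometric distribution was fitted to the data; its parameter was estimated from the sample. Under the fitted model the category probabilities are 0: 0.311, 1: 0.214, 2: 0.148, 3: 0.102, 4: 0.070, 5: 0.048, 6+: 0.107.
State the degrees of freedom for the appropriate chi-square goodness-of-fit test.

There are k = 7 categories and 1 parameter estimated from the data, so df = 7 − 1 − 1 = 5.

5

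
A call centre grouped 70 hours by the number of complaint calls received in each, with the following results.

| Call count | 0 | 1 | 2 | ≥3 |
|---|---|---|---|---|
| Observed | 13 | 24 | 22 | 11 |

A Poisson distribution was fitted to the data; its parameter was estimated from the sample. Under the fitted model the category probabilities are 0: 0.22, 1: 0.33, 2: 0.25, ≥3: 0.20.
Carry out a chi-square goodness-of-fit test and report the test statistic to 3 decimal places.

Expected counts E_i = n·p_i: 70×0.22 = 15.4, 70×0.33 = 23.1, 70×0.25 = 17.5, 70×0.20 = 14.
cat         O        E   (O−E)²/E
0          13     15.4     0.3740
1          24     23.1     0.0351
2          22     17.5     1.1571
≥3         11       14     0.6429
Sum = 2.209

2.209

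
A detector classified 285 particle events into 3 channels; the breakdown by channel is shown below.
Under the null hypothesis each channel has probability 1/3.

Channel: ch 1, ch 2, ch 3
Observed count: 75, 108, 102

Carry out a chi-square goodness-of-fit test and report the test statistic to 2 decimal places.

Under H₀ each category has probability 1/3, so each expected count is 285/3 = 95.
cat         O        E   (O−E)²/E
ch 1       75       95      4.211
ch 2      108       95      1.779
ch 3      102       95      0.516
Sum = 6.51

6.51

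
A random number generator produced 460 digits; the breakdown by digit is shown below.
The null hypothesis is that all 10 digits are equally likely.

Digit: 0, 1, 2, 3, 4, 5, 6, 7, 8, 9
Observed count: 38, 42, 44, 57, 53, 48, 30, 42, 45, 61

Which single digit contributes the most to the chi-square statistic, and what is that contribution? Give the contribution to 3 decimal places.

6, 5.565

Expected count for each of the 10 categories: 460/10 = 46.
χ² = (38−46)²/46 + (42−46)²/46 + (44−46)²/46 + (57−46)²/46 + (53−46)²/46 + (48−46)²/46 + (30−46)²/46 + (42−46)²/46 + (45−46)²/46 + (61−46)²/46
   = 1.3913 + 0.3478 + 0.0870 + 2.6304 + 1.0652 + 0.0870 + 5.5652 + 0.3478 + 0.0217 + 4.8913
The largest term is for 6: 5.565.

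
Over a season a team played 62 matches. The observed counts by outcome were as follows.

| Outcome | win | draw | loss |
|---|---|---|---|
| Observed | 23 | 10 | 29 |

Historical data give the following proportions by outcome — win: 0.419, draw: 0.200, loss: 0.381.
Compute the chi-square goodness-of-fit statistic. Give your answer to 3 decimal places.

Expected counts E_i = n·p_i: 62×0.419 = 25.978, 62×0.200 = 12.4, 62×0.381 = 23.622.
win: (23 − 25.978)²/25.978 = 8.868484/25.978 = 0.3414
draw: (10 − 12.4)²/12.4 = 5.76/12.4 = 0.4645
loss: (29 − 23.622)²/23.622 = 28.922884/23.622 = 1.2244
Sum = 2.030

2.030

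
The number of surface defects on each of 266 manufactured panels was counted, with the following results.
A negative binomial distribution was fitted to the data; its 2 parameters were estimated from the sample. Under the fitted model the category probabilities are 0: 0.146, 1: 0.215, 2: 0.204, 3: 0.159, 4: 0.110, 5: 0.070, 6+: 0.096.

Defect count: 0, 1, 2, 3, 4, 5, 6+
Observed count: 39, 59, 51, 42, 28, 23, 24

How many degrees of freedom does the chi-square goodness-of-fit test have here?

There are k = 7 categories and 2 parameters estimated from the data, so df = 7 − 1 − 2 = 4.

4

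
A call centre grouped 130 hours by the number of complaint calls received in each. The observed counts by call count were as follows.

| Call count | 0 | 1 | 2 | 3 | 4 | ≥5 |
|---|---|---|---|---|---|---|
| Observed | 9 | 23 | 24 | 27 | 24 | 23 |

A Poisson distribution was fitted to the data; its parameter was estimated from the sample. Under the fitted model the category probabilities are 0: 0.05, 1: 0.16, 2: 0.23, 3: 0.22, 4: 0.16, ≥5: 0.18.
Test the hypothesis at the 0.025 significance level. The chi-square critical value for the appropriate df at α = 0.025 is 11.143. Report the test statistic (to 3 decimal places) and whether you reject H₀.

Expected counts E_i = n·p_i: 130×0.05 = 6.5, 130×0.16 = 20.8, 130×0.23 = 29.9, 130×0.22 = 28.6, 130×0.16 = 20.8, 130×0.18 = 23.4.
cat         O        E   (O−E)²/E
0           9      6.5     0.9615
1          23     20.8     0.2327
2          24     29.9     1.1642
3          27     28.6     0.0895
4          24     20.8     0.4923
≥5         23     23.4     0.0068
Sum = 2.947
df = 4. Since 2.947 < 11.143, we do not reject H₀.

2.947; do not reject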